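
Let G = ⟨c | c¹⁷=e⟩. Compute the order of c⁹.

Compute successive powers until reaching e:
  (c⁹)¹ = c⁹, (c⁹)² = c, (c⁹)³ = c¹⁰, (c⁹)⁴ = c², (c⁹)⁵ = c¹¹, (c⁹)⁶ = c³, (c⁹)⁷ = c¹², (c⁹)⁸ = c⁴, (c⁹)⁹ = c¹³, (c⁹)¹⁰ = c⁵, (c⁹)¹¹ = c¹⁴, (c⁹)¹² = c⁶, (c⁹)¹³ = c¹⁵, (c⁹)¹⁴ = c⁷, (c⁹)¹⁵ = c¹⁶, (c⁹)¹⁶ = c⁸, (c⁹)¹⁷ = e.
The smallest positive k with (c⁹)ᵏ = e is 17.

Answer: 17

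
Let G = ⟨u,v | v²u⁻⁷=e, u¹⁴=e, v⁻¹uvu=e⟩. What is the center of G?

An element z ∈ Z(G) iff z commutes with every generator.
For example u⁷ is central: (u⁷)·u = u⁸ = u·(u⁷); (u⁷)·v = v⁻¹ = v·(u⁷).
Whereas u ∉ Z(G) since u·v = uv ≠ u⁶v⁻¹ = v·u.
Checking each of the 28 elements this way gives Z(G) = {e, u⁷}, of order 2.

Answer: {e, u⁷}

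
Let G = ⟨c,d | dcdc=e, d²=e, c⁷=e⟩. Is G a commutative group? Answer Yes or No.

c·d = cd but d·c = c⁶d, so c·d ≠ d·c and G is not abelian.

Answer: No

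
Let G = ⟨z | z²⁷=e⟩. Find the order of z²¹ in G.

Compute successive powers until reaching e:
  (z²¹)¹ = z²¹, (z²¹)² = z¹⁵, (z²¹)³ = z⁹, (z²¹)⁴ = z³, (z²¹)⁵ = z²⁴, (z²¹)⁶ = z¹⁸, (z²¹)⁷ = z¹², (z²¹)⁸ = z⁶, (z²¹)⁹ = e.
The smallest positive k with (z²¹)ᵏ = e is 9.

Answer: 9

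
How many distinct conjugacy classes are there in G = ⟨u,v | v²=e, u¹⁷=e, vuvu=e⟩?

The conjugacy classes (representative and size) are:
  [e] (size 1), [u¹⁶] (size 2), [u²] (size 2), [u³] (size 2), [u¹³] (size 2), [u¹²] (size 2), [u⁶] (size 2), [u¹⁰] (size 2), [u⁹] (size 2), [u⁷v] (size 17).
Class equation: 1 + 2 + 2 + 2 + 2 + 2 + 2 + 2 + 2 + 17 = 34 = |G|. So G has 10 conjugacy classes.

Answer: 10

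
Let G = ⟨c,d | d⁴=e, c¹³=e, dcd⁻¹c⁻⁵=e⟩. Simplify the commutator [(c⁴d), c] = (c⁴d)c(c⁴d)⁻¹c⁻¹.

[(c⁴d), c] = (c⁴d)·c·(c⁴d)⁻¹·c⁻¹.
  (c⁴d) · c = c⁹d
  (c⁹d) · (c⁷d³) = c⁵
  (c⁵) · (c¹²) = c⁴

Answer: c⁴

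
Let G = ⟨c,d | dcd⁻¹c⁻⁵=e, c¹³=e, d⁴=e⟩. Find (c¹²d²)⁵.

Compute successive powers of (c¹²d²), reducing at each step:
  (c¹²d²)²: (c¹²d²) · c¹² = d²;   (d²) · d² = e
  (c¹²d²)³: e · c¹² = c¹²;   (c¹²) · d² = c¹²d²
  (c¹²d²)⁴: (c¹²d²) · c¹² = d²;   (d²) · d² = e
  (c¹²d²)⁵: e · c¹² = c¹²;   (c¹²) · d² = c¹²d²

Answer: c¹²d²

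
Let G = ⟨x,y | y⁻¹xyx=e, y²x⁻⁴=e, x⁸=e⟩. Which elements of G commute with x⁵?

⟨x⁵⟩ ⊆ C_G(x⁵) since powers of x⁵ commute with x⁵; so |C_G(x⁵)| ≥ |⟨x⁵⟩| = 8.
By orbit–stabilizer, |C_G(x⁵)| = |G| / |conj. class of x⁵| = 16 / 2 = 8.
The 8 elements commuting with x⁵ are {e, x, x², x³, x⁴, x⁵, x⁶, x⁷}.

Answer: {e, x, x², x³, x⁴, x⁵, x⁶, x⁷}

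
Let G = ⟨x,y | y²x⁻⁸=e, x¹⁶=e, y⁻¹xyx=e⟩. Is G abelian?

x·y = xy but y·x = x⁷y⁻¹, so x·y ≠ y·x and G is not abelian.

Answer: No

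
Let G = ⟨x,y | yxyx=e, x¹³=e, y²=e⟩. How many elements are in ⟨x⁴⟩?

|⟨x⁴⟩| equals the order of x⁴. Compute successive powers until reaching e:
  (x⁴)¹ = x⁴, (x⁴)² = x⁸, (x⁴)³ = x¹², (x⁴)⁴ = x³, (x⁴)⁵ = x⁷, (x⁴)⁶ = x¹¹, (x⁴)⁷ = x², (x⁴)⁸ = x⁶, (x⁴)⁹ = x¹⁰, (x⁴)¹⁰ = x, (x⁴)¹¹ = x⁵, (x⁴)¹² = x⁹, (x⁴)¹³ = e.
The smallest positive k with (x⁴)ᵏ = e is 13, so |⟨x⁴⟩| = 13.

Answer: 13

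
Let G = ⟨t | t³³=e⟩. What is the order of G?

G is generated by a single element, so G is cyclic. The relator gives t³³ = e and no smaller power is forced to be e, so the 33 powers {e, t, t², t³, t⁴, t⁵, t⁶, t⁷, t⁸, t⁹, t²², t²³, t²¹, t²⁰, t²⁴, t²⁵, t²⁶, t²⁷, t²⁸, t²⁹, t³², t³¹, t³⁰, t¹², t¹³, t¹¹, t¹⁰, t¹⁴, t¹⁵, t¹⁶, t¹⁷, t¹⁸, t¹⁹} are distinct. Hence |G| = 33.

Answer: 33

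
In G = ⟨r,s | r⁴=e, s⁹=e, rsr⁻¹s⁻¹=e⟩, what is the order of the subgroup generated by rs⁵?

|⟨rs⁵⟩| equals the order of rs⁵. Compute successive powers until reaching e:
  (rs⁵)¹ = rs⁵, (rs⁵)² = r²s, (rs⁵)³ = r³s⁶, (rs⁵)⁴ = s², (rs⁵)⁵ = rs⁷, (rs⁵)⁶ = r²s³, (rs⁵)⁷ = r³s⁸, (rs⁵)⁸ = s⁴, (rs⁵)⁹ = r, (rs⁵)¹⁰ = r²s⁵, (rs⁵)¹¹ = r³s, (rs⁵)¹² = s⁶, (rs⁵)¹³ = rs², (rs⁵)¹⁴ = r²s⁷, (rs⁵)¹⁵ = r³s³, (rs⁵)¹⁶ = s⁸, (rs⁵)¹⁷ = rs⁴, (rs⁵)¹⁸ = r², (rs⁵)¹⁹ = r³s⁵, (rs⁵)²⁰ = s, (rs⁵)²¹ = rs⁶, (rs⁵)²² = r²s², (rs⁵)²³ = r³s⁷, (rs⁵)²⁴ = s³, (rs⁵)²⁵ = rs⁸, (rs⁵)²⁶ = r²s⁴, (rs⁵)²⁷ = r³, (rs⁵)²⁸ = s⁵, (rs⁵)²⁹ = rs, (rs⁵)³⁰ = r²s⁶, (rs⁵)³¹ = r³s², (rs⁵)³² = s⁷, (rs⁵)³³ = rs³, (rs⁵)³⁴ = r²s⁸, (rs⁵)³⁵ = r³s⁴, (rs⁵)³⁶ = e.
The smallest positive k with (rs⁵)ᵏ = e is 36, so |⟨rs⁵⟩| = 36.

Answer: 36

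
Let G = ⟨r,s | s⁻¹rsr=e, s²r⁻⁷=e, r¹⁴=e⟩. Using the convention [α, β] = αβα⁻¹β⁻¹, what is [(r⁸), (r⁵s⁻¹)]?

[(r⁸), (r⁵s⁻¹)] = (r⁸)·(r⁵s⁻¹)·(r⁸)⁻¹·(r⁵s⁻¹)⁻¹.
  (r⁸) · (r⁵s⁻¹) = r⁶s
  (r⁶s) · (r⁶) = s
  s · (r⁵s) = r²

Answer: r²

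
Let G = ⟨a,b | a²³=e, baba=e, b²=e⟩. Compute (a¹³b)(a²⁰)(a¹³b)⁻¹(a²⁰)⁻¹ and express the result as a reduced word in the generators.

[(a¹³b), (a²⁰)] = (a¹³b)·(a²⁰)·(a¹³b)⁻¹·(a²⁰)⁻¹.
  (a¹³b) · (a²⁰) = a¹⁶b
  (a¹⁶b) · (a¹³b) = a³
  (a³) · (a³) = a⁶

Answer: a⁶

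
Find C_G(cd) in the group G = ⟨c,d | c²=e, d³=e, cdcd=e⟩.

⟨cd⟩ ⊆ C_G(cd) since powers of cd commute with cd; so |C_G(cd)| ≥ |⟨cd⟩| = 2.
By orbit–stabilizer, |C_G(cd)| = |G| / |conj. class of cd| = 6 / 3 = 2.
The 2 elements commuting with cd are {e, cd}.

Answer: {e, cd}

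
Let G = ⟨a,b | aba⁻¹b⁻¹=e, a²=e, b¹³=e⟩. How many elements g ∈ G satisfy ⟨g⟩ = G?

G is cyclic of order 26. An element generates G iff its order is 26, and a cyclic group of order 26 has exactly φ(26) = 12 such elements.

Answer: 12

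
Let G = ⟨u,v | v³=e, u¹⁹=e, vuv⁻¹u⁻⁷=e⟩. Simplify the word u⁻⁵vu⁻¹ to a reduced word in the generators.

Multiply left to right, reducing at each step:
  (u¹⁴) · v = u¹⁴v
  (u¹⁴v) · u⁻¹ = u⁷v

Answer: u⁷v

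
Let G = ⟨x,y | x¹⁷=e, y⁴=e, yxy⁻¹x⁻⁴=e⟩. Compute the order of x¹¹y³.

Compute successive powers until reaching e:
  (x¹¹y³)¹ = x¹¹y³, (x¹¹y³)² = xy², (x¹¹y³)³ = x⁷y, (x¹¹y³)⁴ = e.
The smallest positive k with (x¹¹y³)ᵏ = e is 4.

Answer: 4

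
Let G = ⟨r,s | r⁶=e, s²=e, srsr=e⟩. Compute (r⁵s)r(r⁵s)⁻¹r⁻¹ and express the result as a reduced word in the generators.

[(r⁵s), r] = (r⁵s)·r·(r⁵s)⁻¹·r⁻¹.
  (r⁵s) · r = r⁴s
  (r⁴s) · (r⁵s) = r⁵
  (r⁵) · (r⁵) = r⁴

Answer: r⁴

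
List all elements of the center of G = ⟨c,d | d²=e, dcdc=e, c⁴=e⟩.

An element z ∈ Z(G) iff z commutes with every generator.
For example c² is central: (c²)·c = c³ = c·(c²); (c²)·d = c²d = d·(c²).
Whereas c ∉ Z(G) since c·d = cd ≠ c³d = d·c.
Checking each of the 8 elements this way gives Z(G) = {e, c²}, of order 2.

Answer: {e, c²}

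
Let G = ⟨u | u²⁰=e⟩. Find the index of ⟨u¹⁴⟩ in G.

First find ord(u¹⁴) by computing successive powers:
  (u¹⁴)¹ = u¹⁴, (u¹⁴)² = u⁸, (u¹⁴)³ = u², (u¹⁴)⁴ = u¹⁶, (u¹⁴)⁵ = u¹⁰, (u¹⁴)⁶ = u⁴, (u¹⁴)⁷ = u¹⁸, (u¹⁴)⁸ = u¹², (u¹⁴)⁹ = u⁶, (u¹⁴)¹⁰ = e.
So |⟨u¹⁴⟩| = ord(u¹⁴) = 10. With |G| = 20, by Lagrange [G : ⟨u¹⁴⟩] = 20/10 = 2.

Answer: 2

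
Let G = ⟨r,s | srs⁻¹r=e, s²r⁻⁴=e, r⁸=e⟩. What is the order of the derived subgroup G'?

G' = [G, G] is generated by all commutators. The generator-pair commutators are: [r, s] = r².
The subgroup they normally generate is {e, r², r⁴, r⁶}, of order 4.
Check: |G/G'| = 16/4 = 4 is the order of the abelianisation.

Answer: 4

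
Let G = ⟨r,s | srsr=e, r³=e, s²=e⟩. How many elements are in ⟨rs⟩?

|⟨rs⟩| equals the order of rs. Compute successive powers until reaching e:
  (rs)¹ = rs, (rs)² = e.
The smallest positive k with (rs)ᵏ = e is 2, so |⟨rs⟩| = 2.

Answer: 2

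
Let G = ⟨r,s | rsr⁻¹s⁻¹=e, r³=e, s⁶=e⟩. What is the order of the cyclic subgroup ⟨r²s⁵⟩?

|⟨r²s⁵⟩| equals the order of r²s⁵. Compute successive powers until reaching e:
  (r²s⁵)¹ = r²s⁵, (r²s⁵)² = rs⁴, (r²s⁵)³ = s³, (r²s⁵)⁴ = r²s², (r²s⁵)⁵ = rs, (r²s⁵)⁶ = e.
The smallest positive k with (r²s⁵)ᵏ = e is 6, so |⟨r²s⁵⟩| = 6.

Answer: 6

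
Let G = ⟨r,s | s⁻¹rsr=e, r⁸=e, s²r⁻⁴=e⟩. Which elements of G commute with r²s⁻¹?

⟨r²s⁻¹⟩ ⊆ C_G(r²s⁻¹) since powers of r²s⁻¹ commute with r²s⁻¹; so |C_G(r²s⁻¹)| ≥ |⟨r²s⁻¹⟩| = 4.
By orbit–stabilizer, |C_G(r²s⁻¹)| = |G| / |conj. class of r²s⁻¹| = 16 / 4 = 4.
The 4 elements commuting with r²s⁻¹ are {e, r⁴, r²s, r²s⁻¹}.

Answer: {e, r⁴, r²s, r²s⁻¹}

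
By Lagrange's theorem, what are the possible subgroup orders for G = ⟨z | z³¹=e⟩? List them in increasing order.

|G| = 31 = 31. By Lagrange's theorem the order of any subgroup divides 31; the divisors of 31 are 1, 31.

Answer: 1, 31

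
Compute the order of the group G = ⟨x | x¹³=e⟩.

G is generated by a single element, so G is cyclic. The relator gives x¹³ = e and no smaller power is forced to be e, so the 13 powers {e, x, x², x³, x⁴, x⁵, x⁶, x⁷, x⁸, x⁹, x¹², x¹¹, x¹⁰} are distinct. Hence |G| = 13.

Answer: 13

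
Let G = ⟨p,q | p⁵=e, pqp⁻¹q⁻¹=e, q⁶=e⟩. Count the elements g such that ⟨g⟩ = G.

G is cyclic of order 30. An element generates G iff its order is 30, and a cyclic group of order 30 has exactly φ(30) = 8 such elements.

Answer: 8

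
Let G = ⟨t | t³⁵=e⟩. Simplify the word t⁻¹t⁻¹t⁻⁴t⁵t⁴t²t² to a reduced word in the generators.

Multiply left to right, reducing at each step:
  (t³⁴) · t⁻¹ = t³³
  (t³³) · t⁻⁴ = t²⁹
  (t²⁹) · t⁵ = t³⁴
  (t³⁴) · t⁴ = t³
  (t³) · t² = t⁵
  (t⁵) · t² = t⁷

Answer: t⁷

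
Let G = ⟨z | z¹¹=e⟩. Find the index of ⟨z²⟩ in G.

First find ord(z²) by computing successive powers:
  (z²)¹ = z², (z²)² = z⁴, (z²)³ = z⁶, (z²)⁴ = z⁸, (z²)⁵ = z¹⁰, (z²)⁶ = z, (z²)⁷ = z³, (z²)⁸ = z⁵, (z²)⁹ = z⁷, (z²)¹⁰ = z⁹, (z²)¹¹ = e.
So |⟨z²⟩| = ord(z²) = 11. With |G| = 11, by Lagrange [G : ⟨z²⟩] = 11/11 = 1.

Answer: 1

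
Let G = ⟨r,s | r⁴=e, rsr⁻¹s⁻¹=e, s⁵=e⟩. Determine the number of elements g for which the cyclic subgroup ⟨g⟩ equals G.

G is cyclic of order 20. An element generates G iff its order is 20, and a cyclic group of order 20 has exactly φ(20) = 8 such elements.

Answer: 8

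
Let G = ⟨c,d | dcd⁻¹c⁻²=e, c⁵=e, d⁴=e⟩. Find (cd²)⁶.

Compute successive powers of (cd²), reducing at each step:
  (cd²)²: (cd²) · c = d²;   (d²) · d² = e
  (cd²)³: e · c = c;   c · d² = cd²
  (cd²)⁴: (cd²) · c = d²;   (d²) · d² = e
  (cd²)⁵: e · c = c;   c · d² = cd²
  (cd²)⁶: (cd²) · c = d²;   (d²) · d² = e

Answer: e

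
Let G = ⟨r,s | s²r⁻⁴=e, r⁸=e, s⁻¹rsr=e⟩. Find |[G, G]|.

G' = [G, G] is generated by all commutators. The generator-pair commutators are: [r, s] = r².
The subgroup they normally generate is {e, r², r⁴, r⁶}, of order 4.
Check: |G/G'| = 16/4 = 4 is the order of the abelianisation.

Answer: 4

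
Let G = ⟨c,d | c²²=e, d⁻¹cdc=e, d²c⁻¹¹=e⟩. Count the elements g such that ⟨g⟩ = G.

⟨g⟩ = G would require ord(g) = |G| = 44, but the maximum element order in G is 22 < 44. So G is not cyclic and no single element generates it: the count is 0.

Answer: 0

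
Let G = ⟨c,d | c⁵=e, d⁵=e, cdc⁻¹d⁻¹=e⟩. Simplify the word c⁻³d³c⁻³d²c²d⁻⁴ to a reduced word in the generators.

Multiply left to right, reducing at each step:
  (c²) · d³ = c²d³
  (c²d³) · c⁻³ = c⁴d³
  (c⁴d³) · d² = c⁴
  (c⁴) · c² = c
  c · d⁻⁴ = cd

Answer: cd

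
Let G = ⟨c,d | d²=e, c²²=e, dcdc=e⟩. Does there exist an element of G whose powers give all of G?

Every cyclic group is abelian. But c·d = cd while d·c = c²¹d, so c·d ≠ d·c and G is not abelian. Hence G is not cyclic.

Answer: No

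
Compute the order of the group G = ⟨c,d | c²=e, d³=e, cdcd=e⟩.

Enumerate words in the generators, reducing via the relations: the distinct elements are
  {c, d, e, cd, d², cd²}.
No further products give new elements, so |G| = 6.

Answer: 6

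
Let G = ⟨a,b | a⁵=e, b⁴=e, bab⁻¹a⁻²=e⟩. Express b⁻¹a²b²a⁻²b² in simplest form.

Multiply left to right, reducing at each step:
  (b³) · a² = ab³
  (ab³) · b² = ab
  (ab) · a⁻² = a²b
  (a²b) · b² = a²b³

Answer: a²b³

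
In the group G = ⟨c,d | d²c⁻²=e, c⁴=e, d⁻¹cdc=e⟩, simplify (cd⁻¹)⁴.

Compute successive powers of (cd⁻¹), reducing at each step:
  (cd⁻¹)²: (cd⁻¹) · c = d⁻¹;   (d⁻¹) · d⁻¹ = c²
  (cd⁻¹)³: (c²) · c = c³;   (c³) · d⁻¹ = cd
  (cd⁻¹)⁴: (cd) · c = d;   d · d⁻¹ = e

Answer: e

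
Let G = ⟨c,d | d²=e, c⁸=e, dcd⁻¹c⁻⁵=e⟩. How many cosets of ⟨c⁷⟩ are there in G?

First find ord(c⁷) by computing successive powers:
  (c⁷)¹ = c⁷, (c⁷)² = c⁶, (c⁷)³ = c⁵, (c⁷)⁴ = c⁴, (c⁷)⁵ = c³, (c⁷)⁶ = c², (c⁷)⁷ = c, (c⁷)⁸ = e.
So |⟨c⁷⟩| = ord(c⁷) = 8. With |G| = 16, by Lagrange [G : ⟨c⁷⟩] = 16/8 = 2.

Answer: 2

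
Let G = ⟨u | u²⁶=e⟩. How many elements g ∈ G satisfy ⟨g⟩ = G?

G is cyclic of order 26. An element generates G iff its order is 26, and a cyclic group of order 26 has exactly φ(26) = 12 such elements.

Answer: 12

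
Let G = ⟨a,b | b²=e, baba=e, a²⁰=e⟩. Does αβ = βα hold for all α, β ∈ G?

a·b = ab but b·a = a¹⁹b, so a·b ≠ b·a and G is not abelian.

Answer: No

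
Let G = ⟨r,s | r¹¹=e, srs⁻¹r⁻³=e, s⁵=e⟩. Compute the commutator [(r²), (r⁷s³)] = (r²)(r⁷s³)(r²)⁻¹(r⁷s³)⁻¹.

[(r²), (r⁷s³)] = (r²)·(r⁷s³)·(r²)⁻¹·(r⁷s³)⁻¹.
  (r²) · (r⁷s³) = r⁹s³
  (r⁹s³) · (r⁹) = r¹⁰s³
  (r¹⁰s³) · (r³s²) = r³

Answer: r³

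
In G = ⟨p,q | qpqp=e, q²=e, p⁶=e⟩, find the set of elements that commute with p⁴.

⟨p⁴⟩ ⊆ C_G(p⁴) since powers of p⁴ commute with p⁴; so |C_G(p⁴)| ≥ |⟨p⁴⟩| = 3.
By orbit–stabilizer, |C_G(p⁴)| = |G| / |conj. class of p⁴| = 12 / 2 = 6.
The 6 elements commuting with p⁴ are {e, p, p², p³, p⁴, p⁵}.

Answer: {e, p, p², p³, p⁴, p⁵}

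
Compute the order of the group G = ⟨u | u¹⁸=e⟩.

G is generated by a single element, so G is cyclic. The relator gives u¹⁸ = e and no smaller power is forced to be e, so the 18 powers {e, u, u², u³, u⁴, u⁵, u⁶, u⁷, u⁸, u⁹, u¹², u¹³, u¹¹, u¹⁰, u¹⁴, u¹⁵, u¹⁶, u¹⁷} are distinct. Hence |G| = 18.

Answer: 18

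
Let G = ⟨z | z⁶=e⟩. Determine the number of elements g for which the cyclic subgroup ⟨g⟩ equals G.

G is cyclic of order 6. An element generates G iff its order is 6, and a cyclic group of order 6 has exactly φ(6) = 2 such elements.

Answer: 2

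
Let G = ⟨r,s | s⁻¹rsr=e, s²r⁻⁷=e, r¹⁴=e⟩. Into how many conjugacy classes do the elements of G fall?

The conjugacy classes (representative and size) are:
  [e] (size 1), [r¹³] (size 2), [r¹²] (size 2), [r¹¹] (size 2), [r⁴] (size 2), [r⁵] (size 2), [r⁸] (size 2), [r⁷] (size 1), [r⁵s⁻¹] (size 7), [r⁵s] (size 7).
Class equation: 1 + 2 + 2 + 2 + 2 + 2 + 2 + 1 + 7 + 7 = 28 = |G|. So G has 10 conjugacy classes.

Answer: 10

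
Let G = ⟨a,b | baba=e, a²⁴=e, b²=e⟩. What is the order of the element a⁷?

Compute successive powers until reaching e:
  (a⁷)¹ = a⁷, (a⁷)² = a¹⁴, (a⁷)³ = a²¹, (a⁷)⁴ = a⁴, (a⁷)⁵ = a¹¹, (a⁷)⁶ = a¹⁸, (a⁷)⁷ = a, (a⁷)⁸ = a⁸, (a⁷)⁹ = a¹⁵, (a⁷)¹⁰ = a²², (a⁷)¹¹ = a⁵, (a⁷)¹² = a¹², (a⁷)¹³ = a¹⁹, (a⁷)¹⁴ = a², (a⁷)¹⁵ = a⁹, (a⁷)¹⁶ = a¹⁶, (a⁷)¹⁷ = a²³, (a⁷)¹⁸ = a⁶, (a⁷)¹⁹ = a¹³, (a⁷)²⁰ = a²⁰, (a⁷)²¹ = a³, (a⁷)²² = a¹⁰, (a⁷)²³ = a¹⁷, (a⁷)²⁴ = e.
The smallest positive k with (a⁷)ᵏ = e is 24.

Answer: 24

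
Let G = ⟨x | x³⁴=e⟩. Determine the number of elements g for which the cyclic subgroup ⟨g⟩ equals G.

G is cyclic of order 34. An element generates G iff its order is 34, and a cyclic group of order 34 has exactly φ(34) = 16 such elements.

Answer: 16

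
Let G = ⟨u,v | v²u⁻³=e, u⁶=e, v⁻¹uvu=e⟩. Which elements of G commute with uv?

⟨uv⟩ ⊆ C_G(uv) since powers of uv commute with uv; so |C_G(uv)| ≥ |⟨uv⟩| = 4.
By orbit–stabilizer, |C_G(uv)| = |G| / |conj. class of uv| = 12 / 3 = 4.
The 4 elements commuting with uv are {e, u³, uv, uv⁻¹}.

Answer: {e, u³, uv, uv⁻¹}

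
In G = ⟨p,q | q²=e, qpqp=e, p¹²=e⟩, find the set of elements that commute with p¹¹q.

⟨p¹¹q⟩ ⊆ C_G(p¹¹q) since powers of p¹¹q commute with p¹¹q; so |C_G(p¹¹q)| ≥ |⟨p¹¹q⟩| = 2.
By orbit–stabilizer, |C_G(p¹¹q)| = |G| / |conj. class of p¹¹q| = 24 / 6 = 4.
The 4 elements commuting with p¹¹q are {e, p⁶, p¹¹q, p⁵q}.

Answer: {e, p⁶, p¹¹q, p⁵q}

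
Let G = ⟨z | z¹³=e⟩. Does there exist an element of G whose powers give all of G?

|G| = 13. The element z has order 13 (its powers give 13 distinct elements), so ⟨z⟩ = G and G is cyclic.

Answer: Yes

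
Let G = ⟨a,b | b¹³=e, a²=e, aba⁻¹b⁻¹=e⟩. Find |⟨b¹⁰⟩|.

|⟨b¹⁰⟩| equals the order of b¹⁰. Compute successive powers until reaching e:
  (b¹⁰)¹ = b¹⁰, (b¹⁰)² = b⁷, (b¹⁰)³ = b⁴, (b¹⁰)⁴ = b, (b¹⁰)⁵ = b¹¹, (b¹⁰)⁶ = b⁸, (b¹⁰)⁷ = b⁵, (b¹⁰)⁸ = b², (b¹⁰)⁹ = b¹², (b¹⁰)¹⁰ = b⁹, (b¹⁰)¹¹ = b⁶, (b¹⁰)¹² = b³, (b¹⁰)¹³ = e.
The smallest positive k with (b¹⁰)ᵏ = e is 13, so |⟨b¹⁰⟩| = 13.

Answer: 13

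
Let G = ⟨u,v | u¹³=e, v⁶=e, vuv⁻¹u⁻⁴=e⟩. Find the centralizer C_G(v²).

⟨v²⟩ ⊆ C_G(v²) since powers of v² commute with v²; so |C_G(v²)| ≥ |⟨v²⟩| = 3.
By orbit–stabilizer, |C_G(v²)| = |G| / |conj. class of v²| = 78 / 13 = 6.
The 6 elements commuting with v² are {e, v, v², v³, v⁴, v⁵}.

Answer: {e, v, v², v³, v⁴, v⁵}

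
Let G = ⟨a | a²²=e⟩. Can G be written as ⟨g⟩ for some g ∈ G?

|G| = 22. The element a has order 22 (its powers give 22 distinct elements), so ⟨a⟩ = G and G is cyclic.

Answer: Yes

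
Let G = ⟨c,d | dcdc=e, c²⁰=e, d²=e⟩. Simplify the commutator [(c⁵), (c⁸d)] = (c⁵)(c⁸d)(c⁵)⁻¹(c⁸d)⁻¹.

[(c⁵), (c⁸d)] = (c⁵)·(c⁸d)·(c⁵)⁻¹·(c⁸d)⁻¹.
  (c⁵) · (c⁸d) = c¹³d
  (c¹³d) · (c¹⁵) = c¹⁸d
  (c¹⁸d) · (c⁸d) = c¹⁰

Answer: c¹⁰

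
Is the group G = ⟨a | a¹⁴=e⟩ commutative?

G has a single generator, so G is cyclic and hence abelian.

Answer: Yes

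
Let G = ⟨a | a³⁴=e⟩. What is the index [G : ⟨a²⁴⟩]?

First find ord(a²⁴) by computing successive powers:
  (a²⁴)¹ = a²⁴, (a²⁴)² = a¹⁴, (a²⁴)³ = a⁴, (a²⁴)⁴ = a²⁸, (a²⁴)⁵ = a¹⁸, (a²⁴)⁶ = a⁸, (a²⁴)⁷ = a³², (a²⁴)⁸ = a²², (a²⁴)⁹ = a¹², (a²⁴)¹⁰ = a², (a²⁴)¹¹ = a²⁶, (a²⁴)¹² = a¹⁶, (a²⁴)¹³ = a⁶, (a²⁴)¹⁴ = a³⁰, (a²⁴)¹⁵ = a²⁰, (a²⁴)¹⁶ = a¹⁰, (a²⁴)¹⁷ = e.
So |⟨a²⁴⟩| = ord(a²⁴) = 17. With |G| = 34, by Lagrange [G : ⟨a²⁴⟩] = 34/17 = 2.

Answer: 2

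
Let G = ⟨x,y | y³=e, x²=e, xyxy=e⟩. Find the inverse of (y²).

The order of (y²) is 3 (smallest k with (y²)ᵏ = e), so (y²)⁻¹ = (y²)² = y.
Check: (y²) · y → (y²) · y = e, giving e as required.

Answer: y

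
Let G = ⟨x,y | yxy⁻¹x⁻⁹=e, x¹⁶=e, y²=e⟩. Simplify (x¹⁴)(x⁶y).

Compute (x¹⁴) · (x⁶y) by multiplying left to right and reducing via the relations at each step:
  (x¹⁴) · x⁶ = x⁴
  (x⁴) · y = x⁴y

Answer: x⁴y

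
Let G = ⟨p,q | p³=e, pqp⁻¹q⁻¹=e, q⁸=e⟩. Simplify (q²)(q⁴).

Compute (q²) · (q⁴) by multiplying left to right and reducing via the relations at each step:
  (q²) · q⁴ = q⁶

Answer: q⁶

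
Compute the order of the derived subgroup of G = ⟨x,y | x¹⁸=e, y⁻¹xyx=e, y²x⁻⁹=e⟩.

G' = [G, G] is generated by all commutators. The generator-pair commutators are: [x, y] = x².
The subgroup they normally generate is {e, x², x⁴, x⁶, x⁸, x¹⁰, x¹², x¹⁴, x¹⁶}, of order 9.
Check: |G/G'| = 36/9 = 4 is the order of the abelianisation.

Answer: 9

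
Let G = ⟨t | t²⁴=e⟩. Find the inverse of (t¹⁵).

The order of (t¹⁵) is 8 (smallest k with (t¹⁵)ᵏ = e), so (t¹⁵)⁻¹ = (t¹⁵)⁷ = t⁹.
Check: (t¹⁵) · (t⁹) → (t¹⁵) · t⁹ = e, giving e as required.

Answer: t⁹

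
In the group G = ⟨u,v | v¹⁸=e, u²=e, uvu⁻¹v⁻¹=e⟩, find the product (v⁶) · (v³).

Compute (v⁶) · (v³) by multiplying left to right and reducing via the relations at each step:
  (v⁶) · v³ = v⁹

Answer: v⁹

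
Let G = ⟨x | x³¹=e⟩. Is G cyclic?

|G| = 31. The element x has order 31 (its powers give 31 distinct elements), so ⟨x⟩ = G and G is cyclic.

Answer: Yes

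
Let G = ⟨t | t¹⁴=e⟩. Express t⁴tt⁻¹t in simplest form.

Multiply left to right, reducing at each step:
  (t⁴) · t = t⁵
  (t⁵) · t⁻¹ = t⁴
  (t⁴) · t = t⁵

Answer: t⁵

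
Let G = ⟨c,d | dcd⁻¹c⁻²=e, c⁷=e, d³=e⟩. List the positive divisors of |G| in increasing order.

|G| = 21 = 3 · 7. By Lagrange's theorem the order of any subgroup divides 21; the divisors of 21 are 1, 3, 7, 21.

Answer: 1, 3, 7, 21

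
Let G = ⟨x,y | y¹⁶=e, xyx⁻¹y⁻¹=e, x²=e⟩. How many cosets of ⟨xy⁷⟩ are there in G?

First find ord(xy⁷) by computing successive powers:
  (xy⁷)¹ = xy⁷, (xy⁷)² = y¹⁴, (xy⁷)³ = xy⁵, (xy⁷)⁴ = y¹², (xy⁷)⁵ = xy³, (xy⁷)⁶ = y¹⁰, (xy⁷)⁷ = xy, (xy⁷)⁸ = y⁸, (xy⁷)⁹ = xy¹⁵, (xy⁷)¹⁰ = y⁶, (xy⁷)¹¹ = xy¹³, (xy⁷)¹² = y⁴, (xy⁷)¹³ = xy¹¹, (xy⁷)¹⁴ = y², (xy⁷)¹⁵ = xy⁹, (xy⁷)¹⁶ = e.
So |⟨xy⁷⟩| = ord(xy⁷) = 16. With |G| = 32, by Lagrange [G : ⟨xy⁷⟩] = 32/16 = 2.

Answer: 2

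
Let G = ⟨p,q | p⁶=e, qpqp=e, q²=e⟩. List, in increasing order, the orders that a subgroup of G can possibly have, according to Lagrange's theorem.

|G| = 12 = 2² · 3. By Lagrange's theorem the order of any subgroup divides 12; the divisors of 12 are 1, 2, 3, 4, 6, 12.

Answer: 1, 2, 3, 4, 6, 12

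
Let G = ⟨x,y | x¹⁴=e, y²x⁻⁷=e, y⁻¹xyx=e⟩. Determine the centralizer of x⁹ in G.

⟨x⁹⟩ ⊆ C_G(x⁹) since powers of x⁹ commute with x⁹; so |C_G(x⁹)| ≥ |⟨x⁹⟩| = 14.
By orbit–stabilizer, |C_G(x⁹)| = |G| / |conj. class of x⁹| = 28 / 2 = 14.
The 14 elements commuting with x⁹ are {e, x, x², x³, x⁴, x⁵, x⁶, x⁷, x⁸, x⁹, x¹⁰, x¹¹, x¹², x¹³}.

Answer: {e, x, x², x³, x⁴, x⁵, x⁶, x⁷, x⁸, x⁹, x¹⁰, x¹¹, x¹², x¹³}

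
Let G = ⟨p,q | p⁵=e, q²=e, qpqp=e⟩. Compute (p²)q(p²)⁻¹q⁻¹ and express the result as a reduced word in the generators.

[(p²), q] = (p²)·q·(p²)⁻¹·q⁻¹.
  (p²) · q = p²q
  (p²q) · (p³) = p⁴q
  (p⁴q) · q = p⁴

Answer: p⁴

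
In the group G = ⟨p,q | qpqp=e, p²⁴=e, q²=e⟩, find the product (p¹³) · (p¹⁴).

Compute (p¹³) · (p¹⁴) by multiplying left to right and reducing via the relations at each step:
  (p¹³) · p¹⁴ = p³

Answer: p³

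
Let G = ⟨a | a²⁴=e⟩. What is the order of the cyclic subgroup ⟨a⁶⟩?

|⟨a⁶⟩| equals the order of a⁶. Compute successive powers until reaching e:
  (a⁶)¹ = a⁶, (a⁶)² = a¹², (a⁶)³ = a¹⁸, (a⁶)⁴ = e.
The smallest positive k with (a⁶)ᵏ = e is 4, so |⟨a⁶⟩| = 4.

Answer: 4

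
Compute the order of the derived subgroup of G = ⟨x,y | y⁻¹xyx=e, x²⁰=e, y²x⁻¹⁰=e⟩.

G' = [G, G] is generated by all commutators. The generator-pair commutators are: [x, y] = x².
The subgroup they normally generate is {e, x², x⁴, x⁶, x⁸, x¹⁰, x¹², x¹⁴, x¹⁶, x¹⁸}, of order 10.
Check: |G/G'| = 40/10 = 4 is the order of the abelianisation.

Answer: 10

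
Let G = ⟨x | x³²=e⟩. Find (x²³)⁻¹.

The order of (x²³) is 32 (smallest k with (x²³)ᵏ = e), so (x²³)⁻¹ = (x²³)³¹ = x⁹.
Check: (x²³) · (x⁹) → (x²³) · x⁹ = e, giving e as required.

Answer: x⁹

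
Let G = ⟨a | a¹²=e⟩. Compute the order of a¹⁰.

Compute successive powers until reaching e:
  (a¹⁰)¹ = a¹⁰, (a¹⁰)² = a⁸, (a¹⁰)³ = a⁶, (a¹⁰)⁴ = a⁴, (a¹⁰)⁵ = a², (a¹⁰)⁶ = e.
The smallest positive k with (a¹⁰)ᵏ = e is 6.

Answer: 6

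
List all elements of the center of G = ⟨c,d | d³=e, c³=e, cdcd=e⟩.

An element z ∈ Z(G) iff z commutes with every generator.
For example e is central: e·c = c = c·e; e·d = d = d·e.
Whereas c ∉ Z(G) since c·d = cd ≠ c²d² = d·c.
Checking each of the 12 elements this way gives Z(G) = {e}, of order 1.

Answer: {e}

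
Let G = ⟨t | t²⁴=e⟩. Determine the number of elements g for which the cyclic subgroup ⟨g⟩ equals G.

G is cyclic of order 24. An element generates G iff its order is 24, and a cyclic group of order 24 has exactly φ(24) = 8 such elements.

Answer: 8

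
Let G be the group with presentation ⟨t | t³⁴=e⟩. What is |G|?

G is generated by a single element, so G is cyclic. The relator gives t³⁴ = e and no smaller power is forced to be e, so the 34 powers {e, t, t², t³, t⁴, t⁵, t⁶, t⁷, t⁸, t⁹, t²², t²³, t²¹, t²⁰, t²⁴, t²⁵, t²⁶, t²⁷, t²⁸, t²⁹, t³², t³³, t³¹, t³⁰, t¹², t¹³, t¹¹, t¹⁰, t¹⁴, t¹⁵, t¹⁶, t¹⁷, t¹⁸, t¹⁹} are distinct. Hence |G| = 34.

Answer: 34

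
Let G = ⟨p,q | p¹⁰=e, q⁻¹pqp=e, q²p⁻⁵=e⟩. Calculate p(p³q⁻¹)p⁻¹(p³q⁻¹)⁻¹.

[p, (p³q⁻¹)] = p·(p³q⁻¹)·p⁻¹·(p³q⁻¹)⁻¹.
  p · (p³q⁻¹) = p⁴q⁻¹
  (p⁴q⁻¹) · (p⁹) = q
  q · (p³q) = p²

Answer: p²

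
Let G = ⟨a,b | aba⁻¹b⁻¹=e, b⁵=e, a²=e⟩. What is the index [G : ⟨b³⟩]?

First find ord(b³) by computing successive powers:
  (b³)¹ = b³, (b³)² = b, (b³)³ = b⁴, (b³)⁴ = b², (b³)⁵ = e.
So |⟨b³⟩| = ord(b³) = 5. With |G| = 10, by Lagrange [G : ⟨b³⟩] = 10/5 = 2.

Answer: 2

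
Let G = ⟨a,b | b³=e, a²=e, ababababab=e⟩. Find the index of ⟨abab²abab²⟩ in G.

First find ord(abab²abab²) by computing successive powers:
  (abab²abab²)¹ = abab²abab², (abab²abab²)² = bab²a, (abab²abab²)³ = abab², (abab²abab²)⁴ = bab²abab²a, (abab²abab²)⁵ = e.
So |⟨abab²abab²⟩| = ord(abab²abab²) = 5. With |G| = 60, by Lagrange [G : ⟨abab²abab²⟩] = 60/5 = 12.

Answer: 12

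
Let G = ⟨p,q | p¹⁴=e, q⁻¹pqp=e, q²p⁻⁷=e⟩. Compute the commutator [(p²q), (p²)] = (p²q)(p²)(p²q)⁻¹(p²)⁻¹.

[(p²q), (p²)] = (p²q)·(p²)·(p²q)⁻¹·(p²)⁻¹.
  (p²q) · (p²) = q
  q · (p²q⁻¹) = p¹²
  (p¹²) · (p¹²) = p¹⁰

Answer: p¹⁰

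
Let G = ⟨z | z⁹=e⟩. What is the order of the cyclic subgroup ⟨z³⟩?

|⟨z³⟩| equals the order of z³. Compute successive powers until reaching e:
  (z³)¹ = z³, (z³)² = z⁶, (z³)³ = e.
The smallest positive k with (z³)ᵏ = e is 3, so |⟨z³⟩| = 3.

Answer: 3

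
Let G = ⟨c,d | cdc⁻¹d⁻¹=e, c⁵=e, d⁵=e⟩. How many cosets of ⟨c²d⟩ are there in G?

First find ord(c²d) by computing successive powers:
  (c²d)¹ = c²d, (c²d)² = c⁴d², (c²d)³ = cd³, (c²d)⁴ = c³d⁴, (c²d)⁵ = e.
So |⟨c²d⟩| = ord(c²d) = 5. With |G| = 25, by Lagrange [G : ⟨c²d⟩] = 25/5 = 5.

Answer: 5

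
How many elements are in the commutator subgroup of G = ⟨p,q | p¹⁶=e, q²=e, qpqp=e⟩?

G' = [G, G] is generated by all commutators. The generator-pair commutators are: [p, q] = p².
The subgroup they normally generate is {e, p², p⁴, p⁶, p⁸, p¹⁰, p¹², p¹⁴}, of order 8.
Check: |G/G'| = 32/8 = 4 is the order of the abelianisation.

Answer: 8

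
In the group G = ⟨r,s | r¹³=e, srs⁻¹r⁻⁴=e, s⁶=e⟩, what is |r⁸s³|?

Compute successive powers until reaching e:
  (r⁸s³)¹ = r⁸s³, (r⁸s³)² = e.
The smallest positive k with (r⁸s³)ᵏ = e is 2.

Answer: 2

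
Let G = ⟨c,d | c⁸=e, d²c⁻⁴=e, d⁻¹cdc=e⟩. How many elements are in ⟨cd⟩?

|⟨cd⟩| equals the order of cd. Compute successive powers until reaching e:
  (cd)¹ = cd, (cd)² = c⁴, (cd)³ = cd⁻¹, (cd)⁴ = e.
The smallest positive k with (cd)ᵏ = e is 4, so |⟨cd⟩| = 4.

Answer: 4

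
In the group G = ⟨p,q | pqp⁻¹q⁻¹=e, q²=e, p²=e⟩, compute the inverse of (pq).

The order of (pq) is 2 (smallest k with (pq)ᵏ = e), so (pq)⁻¹ = (pq)¹ = pq.
Check: (pq) · (pq) → (pq) · p = q;   q · q = e, giving e as required.

Answer: pq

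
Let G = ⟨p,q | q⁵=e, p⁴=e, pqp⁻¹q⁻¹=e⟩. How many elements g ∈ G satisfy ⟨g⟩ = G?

G is cyclic of order 20. An element generates G iff its order is 20, and a cyclic group of order 20 has exactly φ(20) = 8 such elements.

Answer: 8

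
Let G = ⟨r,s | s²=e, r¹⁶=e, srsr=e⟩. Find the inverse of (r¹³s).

The order of (r¹³s) is 2 (smallest k with (r¹³s)ᵏ = e), so (r¹³s)⁻¹ = (r¹³s)¹ = r¹³s.
Check: (r¹³s) · (r¹³s) → (r¹³s) · r¹³ = s;   s · s = e, giving e as required.

Answer: r¹³s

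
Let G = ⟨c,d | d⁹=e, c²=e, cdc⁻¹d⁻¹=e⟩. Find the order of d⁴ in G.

Compute successive powers until reaching e:
  (d⁴)¹ = d⁴, (d⁴)² = d⁸, (d⁴)³ = d³, (d⁴)⁴ = d⁷, (d⁴)⁵ = d², (d⁴)⁶ = d⁶, (d⁴)⁷ = d, (d⁴)⁸ = d⁵, (d⁴)⁹ = e.
The smallest positive k with (d⁴)ᵏ = e is 9.

Answer: 9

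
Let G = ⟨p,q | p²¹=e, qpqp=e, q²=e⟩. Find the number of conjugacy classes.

The conjugacy classes (representative and size) are:
  [e] (size 1), [p²⁰] (size 2), [p²] (size 2), [p³] (size 2), [p¹⁷] (size 2), [p⁵] (size 2), [p⁶] (size 2), [p⁷] (size 2), [p⁸] (size 2), [p⁹] (size 2), [p¹⁰] (size 2), [q] (size 21).
Class equation: 1 + 2 + 2 + 2 + 2 + 2 + 2 + 2 + 2 + 2 + 2 + 21 = 42 = |G|. So G has 12 conjugacy classes.

Answer: 12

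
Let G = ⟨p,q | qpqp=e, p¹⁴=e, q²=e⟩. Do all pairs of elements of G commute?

p·q = pq but q·p = p¹³q, so p·q ≠ q·p and G is not abelian.

Answer: No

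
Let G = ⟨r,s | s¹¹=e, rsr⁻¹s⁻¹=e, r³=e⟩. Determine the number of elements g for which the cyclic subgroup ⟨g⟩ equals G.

G is cyclic of order 33. An element generates G iff its order is 33, and a cyclic group of order 33 has exactly φ(33) = 20 such elements.

Answer: 20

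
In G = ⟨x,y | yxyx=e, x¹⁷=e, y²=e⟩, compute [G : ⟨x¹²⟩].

First find ord(x¹²) by computing successive powers:
  (x¹²)¹ = x¹², (x¹²)² = x⁷, (x¹²)³ = x², (x¹²)⁴ = x¹⁴, (x¹²)⁵ = x⁹, (x¹²)⁶ = x⁴, (x¹²)⁷ = x¹⁶, (x¹²)⁸ = x¹¹, (x¹²)⁹ = x⁶, (x¹²)¹⁰ = x, (x¹²)¹¹ = x¹³, (x¹²)¹² = x⁸, (x¹²)¹³ = x³, (x¹²)¹⁴ = x¹⁵, (x¹²)¹⁵ = x¹⁰, (x¹²)¹⁶ = x⁵, (x¹²)¹⁷ = e.
So |⟨x¹²⟩| = ord(x¹²) = 17. With |G| = 34, by Lagrange [G : ⟨x¹²⟩] = 34/17 = 2.

Answer: 2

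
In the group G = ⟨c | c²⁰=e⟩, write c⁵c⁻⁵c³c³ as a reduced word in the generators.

Multiply left to right, reducing at each step:
  (c⁵) · c⁻⁵ = e
  e · c³ = c³
  (c³) · c³ = c⁶

Answer: c⁶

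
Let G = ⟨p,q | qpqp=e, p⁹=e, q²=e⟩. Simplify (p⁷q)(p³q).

Compute (p⁷q) · (p³q) by multiplying left to right and reducing via the relations at each step:
  (p⁷q) · p³ = p⁴q
  (p⁴q) · q = p⁴

Answer: p⁴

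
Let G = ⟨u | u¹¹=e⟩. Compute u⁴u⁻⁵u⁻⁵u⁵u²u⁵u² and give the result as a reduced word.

Multiply left to right, reducing at each step:
  (u⁴) · u⁻⁵ = u¹⁰
  (u¹⁰) · u⁻⁵ = u⁵
  (u⁵) · u⁵ = u¹⁰
  (u¹⁰) · u² = u
  u · u⁵ = u⁶
  (u⁶) · u² = u⁸

Answer: u⁸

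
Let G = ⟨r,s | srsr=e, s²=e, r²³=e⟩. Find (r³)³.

Compute successive powers of (r³), reducing at each step:
  (r³)²: (r³) · r³ = r⁶
  (r³)³: (r⁶) · r³ = r⁹

Answer: r⁹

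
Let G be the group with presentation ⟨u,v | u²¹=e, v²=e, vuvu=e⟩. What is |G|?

Enumerate words in the generators, reducing via the relations: the distinct elements are
  {e, u, v, uv, u², u³, u⁴, u⁵, u⁶, u⁷, u⁸, u⁹, u²v, u²⁰, u³v, u¹², u¹³, u¹¹, u¹⁰, u¹⁴, u¹⁵, u¹⁶, u¹⁷, u¹⁸, u¹⁹, u⁴v, u⁵v, u⁶v, u⁷v, u⁸v, u⁹v, u²⁰v, u¹²v, u¹³v, u¹¹v, u¹⁰v, u¹⁴v, u¹⁵v, u¹⁶v, u¹⁷v, u¹⁸v, u¹⁹v}.
No further products give new elements, so |G| = 42.

Answer: 42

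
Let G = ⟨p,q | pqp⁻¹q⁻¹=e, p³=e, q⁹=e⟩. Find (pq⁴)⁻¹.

The order of (pq⁴) is 9 (smallest k with (pq⁴)ᵏ = e), so (pq⁴)⁻¹ = (pq⁴)⁸ = p²q⁵.
Check: (pq⁴) · (p²q⁵) → (pq⁴) · p² = q⁴;   (q⁴) · q⁵ = e, giving e as required.

Answer: p²q⁵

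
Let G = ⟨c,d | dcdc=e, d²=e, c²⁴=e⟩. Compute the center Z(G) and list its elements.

An element z ∈ Z(G) iff z commutes with every generator.
For example c¹² is central: (c¹²)·c = c¹³ = c·(c¹²); (c¹²)·d = c¹²d = d·(c¹²).
Whereas c ∉ Z(G) since c·d = cd ≠ c²³d = d·c.
Checking each of the 48 elements this way gives Z(G) = {e, c¹²}, of order 2.

Answer: {e, c¹²}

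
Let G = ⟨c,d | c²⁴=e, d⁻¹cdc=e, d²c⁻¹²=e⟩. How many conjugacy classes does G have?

The conjugacy classes (representative and size) are:
  [e] (size 1), [c] (size 2), [c²] (size 2), [c³] (size 2), [c⁴] (size 2), [c⁵] (size 2), [c¹⁸] (size 2), [c⁷] (size 2), [c¹⁶] (size 2), [c¹⁵] (size 2), [c¹⁴] (size 2), [c¹³] (size 2), [c¹²] (size 1), [c⁶d] (size 12), [c⁵d⁻¹] (size 12).
Class equation: 1 + 2 + 2 + 2 + 2 + 2 + 2 + 2 + 2 + 2 + 2 + 2 + 1 + 12 + 12 = 48 = |G|. So G has 15 conjugacy classes.

Answer: 15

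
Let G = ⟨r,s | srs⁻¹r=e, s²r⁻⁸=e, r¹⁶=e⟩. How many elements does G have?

Enumerate words in the generators, reducing via the relations: the distinct elements are
  {e, r, s, rs, r², r³, r⁴, r⁵, r⁶, r⁷, r⁸, r⁹, r²s, r³s, r¹², r¹³, r¹¹, r¹⁰, r¹⁴, r¹⁵, r⁴s, r⁵s, r⁶s, r⁷s, s⁻¹, rs⁻¹, r²s⁻¹, r³s⁻¹, r⁴s⁻¹, r⁵s⁻¹, r⁶s⁻¹, r⁷s⁻¹}.
No further products give new elements, so |G| = 32.

Answer: 32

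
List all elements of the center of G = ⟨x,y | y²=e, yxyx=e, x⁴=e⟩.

An element z ∈ Z(G) iff z commutes with every generator.
For example x² is central: (x²)·x = x³ = x·(x²); (x²)·y = x²y = y·(x²).
Whereas x ∉ Z(G) since x·y = xy ≠ x³y = y·x.
Checking each of the 8 elements this way gives Z(G) = {e, x²}, of order 2.

Answer: {e, x²}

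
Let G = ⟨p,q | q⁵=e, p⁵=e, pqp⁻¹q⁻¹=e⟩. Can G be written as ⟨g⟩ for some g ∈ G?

|G| = 25, but the maximum element order in G is 5 < 25. No single element generates all of G, so G is not cyclic.

Answer: No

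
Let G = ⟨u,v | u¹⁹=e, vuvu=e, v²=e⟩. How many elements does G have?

Enumerate words in the generators, reducing via the relations: the distinct elements are
  {e, u, v, uv, u², u³, u⁴, u⁵, u⁶, u⁷, u⁸, u⁹, u²v, u³v, u¹², u¹³, u¹¹, u¹⁰, u¹⁴, u¹⁵, u¹⁶, u¹⁷, u¹⁸, u⁴v, u⁵v, u⁶v, u⁷v, u⁸v, u⁹v, u¹²v, u¹³v, u¹¹v, u¹⁰v, u¹⁴v, u¹⁵v, u¹⁶v, u¹⁷v, u¹⁸v}.
No further products give new elements, so |G| = 38.

Answer: 38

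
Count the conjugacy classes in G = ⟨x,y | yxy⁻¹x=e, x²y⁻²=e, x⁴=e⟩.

The conjugacy classes (representative and size) are:
  [e] (size 1), [x³] (size 2), [x²] (size 1), [y⁻¹] (size 2), [xy] (size 2).
Class equation: 1 + 2 + 1 + 2 + 2 = 8 = |G|. So G has 5 conjugacy classes.

Answer: 5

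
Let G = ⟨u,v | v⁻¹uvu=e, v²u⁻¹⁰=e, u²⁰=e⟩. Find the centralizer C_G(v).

⟨v⟩ ⊆ C_G(v) since powers of v commute with v; so |C_G(v)| ≥ |⟨v⟩| = 4.
By orbit–stabilizer, |C_G(v)| = |G| / |conj. class of v| = 40 / 10 = 4.
The 4 elements commuting with v are {e, u¹⁰, v, v⁻¹}.

Answer: {e, u¹⁰, v, v⁻¹}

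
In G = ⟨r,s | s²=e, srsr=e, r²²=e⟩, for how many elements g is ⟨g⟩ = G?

⟨g⟩ = G would require ord(g) = |G| = 44, but the maximum element order in G is 22 < 44. So G is not cyclic and no single element generates it: the count is 0.

Answer: 0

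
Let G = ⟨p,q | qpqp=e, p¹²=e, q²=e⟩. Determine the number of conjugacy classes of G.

The conjugacy classes (representative and size) are:
  [e] (size 1), [p¹¹] (size 2), [p²] (size 2), [p⁹] (size 2), [p⁴] (size 2), [p⁵] (size 2), [p⁶] (size 1), [q] (size 6), [pq] (size 6).
Class equation: 1 + 2 + 2 + 2 + 2 + 2 + 1 + 6 + 6 = 24 = |G|. So G has 9 conjugacy classes.

Answer: 9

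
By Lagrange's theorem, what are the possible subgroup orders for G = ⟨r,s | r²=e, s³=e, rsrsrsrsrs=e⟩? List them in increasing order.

|G| = 60 = 2² · 3 · 5. By Lagrange's theorem the order of any subgroup divides 60; the divisors of 60 are 1, 2, 3, 4, 5, 6, 10, 12, 15, 20, 30, 60.

Answer: 1, 2, 3, 4, 5, 6, 10, 12, 15, 20, 30, 60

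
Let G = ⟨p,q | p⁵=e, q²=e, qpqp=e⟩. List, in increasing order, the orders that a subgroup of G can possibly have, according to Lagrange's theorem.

|G| = 10 = 2 · 5. By Lagrange's theorem the order of any subgroup divides 10; the divisors of 10 are 1, 2, 5, 10.

Answer: 1, 2, 5, 10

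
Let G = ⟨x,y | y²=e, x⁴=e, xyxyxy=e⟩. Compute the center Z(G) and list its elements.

An element z ∈ Z(G) iff z commutes with every generator.
For example e is central: e·x = x = x·e; e·y = y = y·e.
Whereas x ∉ Z(G) since x·y = xy ≠ yx = y·x.
Checking each of the 24 elements this way gives Z(G) = {e}, of order 1.

Answer: {e}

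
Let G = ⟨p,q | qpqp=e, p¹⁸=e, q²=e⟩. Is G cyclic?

Every cyclic group is abelian. But p·q = pq while q·p = p¹⁷q, so p·q ≠ q·p and G is not abelian. Hence G is not cyclic.

Answer: No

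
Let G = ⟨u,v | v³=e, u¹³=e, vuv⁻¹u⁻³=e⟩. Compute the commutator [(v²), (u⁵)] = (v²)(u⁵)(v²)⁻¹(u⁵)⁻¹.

[(v²), (u⁵)] = (v²)·(u⁵)·(v²)⁻¹·(u⁵)⁻¹.
  (v²) · (u⁵) = u⁶v²
  (u⁶v²) · v = u⁶
  (u⁶) · (u⁸) = u

Answer: u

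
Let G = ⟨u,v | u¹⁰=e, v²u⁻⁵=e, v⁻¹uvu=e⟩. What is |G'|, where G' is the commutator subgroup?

G' = [G, G] is generated by all commutators. The generator-pair commutators are: [u, v] = u².
The subgroup they normally generate is {e, u², u⁴, u⁶, u⁸}, of order 5.
Check: |G/G'| = 20/5 = 4 is the order of the abelianisation.

Answer: 5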